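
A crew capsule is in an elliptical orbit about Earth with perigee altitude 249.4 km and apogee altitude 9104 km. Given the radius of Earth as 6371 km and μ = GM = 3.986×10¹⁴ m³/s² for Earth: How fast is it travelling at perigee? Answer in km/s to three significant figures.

v ≈ 9.18 km/s

r_p = 6371 + 249.4 = 6620.4 km = 6.6204×10⁶ m.
r_a = 6371 + 9104 = 15475 km = 1.5475×10⁷ m.
Semi-major axis a = (r_p + r_a)/2 = 11048 km = 1.105×10⁷ m.
Vis-viva: v² = μ(2/r − 1/a) = 3.986×10¹⁴ × (3.021×10⁻⁷ − 9.052×10⁻⁸) = 8.434×10⁷ m²/s².
v = 9183 m/s = 9.183 km/s.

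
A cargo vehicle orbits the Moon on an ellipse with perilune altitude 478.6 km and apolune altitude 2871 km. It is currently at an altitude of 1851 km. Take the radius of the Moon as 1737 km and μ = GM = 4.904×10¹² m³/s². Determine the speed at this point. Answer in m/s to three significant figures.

r_p = 1737 + 478.6 = 2215.6 km = 2.2156×10⁶ m.
r_a = 1737 + 2871 = 4608.0 km = 4.6080×10⁶ m.
r = 1737 + 1851 = 3588.0 km = 3.588×10⁶ m.
Semi-major axis a = (r_p + r_a)/2 = 3411.8 km = 3.412×10⁶ m.
Vis-viva: v² = μ(2/r − 1/a) = 4.904×10¹² × (5.574×10⁻⁷ − 2.931×10⁻⁷) = 1.296×10⁶ m²/s².
v = 1139 m/s.

v ≈ 1140 m/s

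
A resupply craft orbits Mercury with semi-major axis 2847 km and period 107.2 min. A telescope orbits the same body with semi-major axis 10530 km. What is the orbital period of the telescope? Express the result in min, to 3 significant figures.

T₂ ≈ 763 min

Kepler's third law: T² ∝ a³, so T₂ = T₁ (a₂/a₁)^(3/2).
a₂/a₁ = 3.699, (a₂/a₁)^(3/2) = 7.113.
T₂ = 107.2 × 7.113 = 762.5 min.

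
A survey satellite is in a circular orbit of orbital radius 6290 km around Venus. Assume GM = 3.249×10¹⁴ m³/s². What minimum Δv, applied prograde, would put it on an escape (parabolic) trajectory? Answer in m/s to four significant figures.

Δv ≈ 2977 m/s

r = 6290 km = 6.290×10⁶ m.
Circular speed v_c = √(μ/r) = 7187 m/s.
Escape speed v_esc = √(2μ/r) = √2 × v_c = 10160 m/s.
Δv = v_esc − v_c = 2977 m/s.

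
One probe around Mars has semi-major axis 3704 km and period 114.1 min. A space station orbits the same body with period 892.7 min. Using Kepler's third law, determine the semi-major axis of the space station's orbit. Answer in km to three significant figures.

a₂ ≈ 14600 km

Kepler's third law: a³ ∝ T², so a₂ = a₁ (T₂/T₁)^(2/3).
T₂/T₁ = 7.824, (T₂/T₁)^(2/3) = 3.941.
a₂ = 3704 × 3.941 = 14600 km.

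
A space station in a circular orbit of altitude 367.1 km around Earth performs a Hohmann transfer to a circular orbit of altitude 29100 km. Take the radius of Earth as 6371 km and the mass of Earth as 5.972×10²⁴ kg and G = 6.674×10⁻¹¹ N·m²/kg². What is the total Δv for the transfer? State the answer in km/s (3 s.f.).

Δv_total ≈ 3.74 km/s

μ = GM = 6.674×10⁻¹¹ × 5.972×10²⁴ = 3.986×10¹⁴ m³/s².
r₁ = 6371 + 367.1 = 6738.1 km = 6.7381×10⁶ m.
r₂ = 6371 + 29100 = 35471 km = 3.5471×10⁷ m.
Transfer ellipse a_t = (r₁ + r₂)/2 = 2.110×10⁷ m.
At r₁: circular v_c1 = √(μ/r₁) = 7691 m/s; transfer-perigee v_p = √[μ(2/r₁ − 1/a_t)] = 9971 m/s.
Δv₁ = v_p − v_c1 = 2280 m/s.
At r₂: circular v_c2 = √(μ/r₂) = 3352 m/s; transfer-apogee v_a = √[μ(2/r₂ − 1/a_t)] = 1894 m/s.
Δv₂ = v_c2 − v_a = 1458 m/s.
Total Δv = Δv₁ + Δv₂ = 3738 m/s = 3.738 km/s.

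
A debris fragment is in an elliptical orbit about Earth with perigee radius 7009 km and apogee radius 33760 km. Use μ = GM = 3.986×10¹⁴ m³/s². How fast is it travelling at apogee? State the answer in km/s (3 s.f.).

v ≈ 2.01 km/s

Semi-major axis a = (r_p + r_a)/2 = 20384 km = 2.038×10⁷ m.
Vis-viva: v² = μ(2/r − 1/a) = 3.986×10¹⁴ × (5.924×10⁻⁸ − 4.906×10⁻⁸) = 4.060×10⁶ m²/s².
v = 2015 m/s = 2.015 km/s.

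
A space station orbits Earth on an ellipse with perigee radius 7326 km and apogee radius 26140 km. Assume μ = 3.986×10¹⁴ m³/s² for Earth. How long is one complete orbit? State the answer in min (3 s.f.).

T ≈ 359 min

Semi-major axis a = (r_p + r_a)/2 = (7326.0 + 26140)/2 = 16733 km = 1.673×10⁷ m.
By Kepler's third law T = 2π√(a³/μ) = 2π × 3.428×10³ = 2.154×10⁴ s.
= 359.0 min.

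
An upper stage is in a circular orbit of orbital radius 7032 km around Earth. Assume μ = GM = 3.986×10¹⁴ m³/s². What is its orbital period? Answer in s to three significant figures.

r = 7032 km = 7.032×10⁶ m.
Kepler's third law: T = 2π√(r³/μ) = 2π√((7.032×10⁶)³ / 3.986×10¹⁴).
r³/μ = 8.724×10⁵ s², so T = 2π × 9.340×10² = 5.869×10³ s.

T ≈ 5870 s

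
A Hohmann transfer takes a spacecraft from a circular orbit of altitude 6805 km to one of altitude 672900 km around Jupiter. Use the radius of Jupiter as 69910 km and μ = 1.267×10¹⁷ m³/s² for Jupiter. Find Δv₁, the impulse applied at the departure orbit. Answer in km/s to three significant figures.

Δv ≈ 14.1 km/s

r₁ = 69910 + 6805 = 76715 km = 7.6715×10⁷ m.
r₂ = 69910 + 672900 = 742810 km = 7.4281×10⁸ m.
Transfer ellipse a_t = (r₁ + r₂)/2 = 4.098×10⁸ m.
At r₁: circular v_c1 = √(μ/r₁) = 40640 m/s; transfer-perijove v_p = √[μ(2/r₁ − 1/a_t)] = 54720 m/s.
Δv₁ = v_p − v_c1 = 14080 m/s.
= 14.08 km/s.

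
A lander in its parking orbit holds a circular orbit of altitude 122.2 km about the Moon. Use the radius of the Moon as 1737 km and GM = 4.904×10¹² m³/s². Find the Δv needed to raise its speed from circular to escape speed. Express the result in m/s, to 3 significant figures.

r = 1737 + 122.2 = 1859.2 km = 1.8592×10⁶ m.
Circular speed v_c = √(μ/r) = 1624 m/s.
Escape speed v_esc = √(2μ/r) = √2 × v_c = 2297 m/s.
Δv = v_esc − v_c = 672.7 m/s.

Δv ≈ 673 m/s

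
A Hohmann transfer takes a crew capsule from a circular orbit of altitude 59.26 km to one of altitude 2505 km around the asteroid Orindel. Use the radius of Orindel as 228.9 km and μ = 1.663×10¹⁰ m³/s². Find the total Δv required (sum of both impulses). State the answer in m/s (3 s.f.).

Δv_total ≈ 127 m/s

r₁ = 228.9 + 59.26 = 288.16 km = 2.8816×10⁵ m.
r₂ = 228.9 + 2505 = 2733.9 km = 2.7339×10⁶ m.
Transfer ellipse a_t = (r₁ + r₂)/2 = 1.511×10⁶ m.
At r₁: circular v_c1 = √(μ/r₁) = 240.2 m/s; transfer-periapsis v_p = √[μ(2/r₁ − 1/a_t)] = 323.1 m/s.
Δv₁ = v_p − v_c1 = 82.90 m/s.
At r₂: circular v_c2 = √(μ/r₂) = 77.99 m/s; transfer-apoapsis v_a = √[μ(2/r₂ − 1/a_t)] = 34.06 m/s.
Δv₂ = v_c2 − v_a = 43.93 m/s.
Total Δv = Δv₁ + Δv₂ = 126.8 m/s.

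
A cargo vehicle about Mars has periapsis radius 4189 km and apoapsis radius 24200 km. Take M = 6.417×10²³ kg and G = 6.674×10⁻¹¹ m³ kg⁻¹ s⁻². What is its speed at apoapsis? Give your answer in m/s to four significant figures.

v ≈ 722.7 m/s

μ = GM = 6.674×10⁻¹¹ × 6.417×10²³ = 4.283×10¹³ m³/s².
Semi-major axis a = (r_p + r_a)/2 = 14194 km = 1.419×10⁷ m.
Vis-viva: v² = μ(2/r − 1/a) = 4.283×10¹³ × (8.264×10⁻⁸ − 7.045×10⁻⁸) = 5.223×10⁵ m²/s².
v = 722.7 m/s.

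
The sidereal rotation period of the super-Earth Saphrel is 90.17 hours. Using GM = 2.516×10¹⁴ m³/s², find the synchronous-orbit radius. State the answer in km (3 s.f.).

r_sync ≈ 87600 km

T = 90.17 hours = 3.246×10⁵ s.
A synchronous orbit has period T, so by Kepler's third law a = (μT²/4π²)^(1/3).
μT²/4π² = 2.516×10¹⁴ × (3.246×10⁵)² / 39.48 = 6.716×10²³ m³.
a = 8.757×10⁷ m = 87571 km.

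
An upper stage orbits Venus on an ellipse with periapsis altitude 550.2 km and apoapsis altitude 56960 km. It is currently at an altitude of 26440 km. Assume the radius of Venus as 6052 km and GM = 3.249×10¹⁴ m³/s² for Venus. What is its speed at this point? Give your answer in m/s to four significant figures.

v ≈ 3266 m/s

r_p = 6052 + 550.2 = 6602.2 km = 6.6022×10⁶ m.
r_a = 6052 + 56960 = 63012 km = 6.3012×10⁷ m.
r = 6052 + 26440 = 32492 km = 3.249×10⁷ m.
Semi-major axis a = (r_p + r_a)/2 = 34807 km = 3.481×10⁷ m.
Vis-viva: v² = μ(2/r − 1/a) = 3.249×10¹⁴ × (6.155×10⁻⁸ − 2.873×10⁻⁸) = 1.066×10⁷ m²/s².
v = 3266 m/s.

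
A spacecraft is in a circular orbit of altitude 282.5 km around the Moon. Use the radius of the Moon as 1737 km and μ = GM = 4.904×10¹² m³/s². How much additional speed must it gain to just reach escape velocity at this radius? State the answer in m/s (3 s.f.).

Δv ≈ 645 m/s

r = 1737 + 282.5 = 2019.5 km = 2.0195×10⁶ m.
Circular speed v_c = √(μ/r) = 1558 m/s.
Escape speed v_esc = √(2μ/r) = √2 × v_c = 2204 m/s.
Δv = v_esc − v_c = 645.5 m/s.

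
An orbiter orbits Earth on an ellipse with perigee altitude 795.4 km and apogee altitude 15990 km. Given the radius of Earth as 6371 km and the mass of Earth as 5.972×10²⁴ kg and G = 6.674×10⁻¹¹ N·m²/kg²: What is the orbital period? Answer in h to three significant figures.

μ = GM = 6.674×10⁻¹¹ × 5.972×10²⁴ = 3.986×10¹⁴ m³/s².
r_p = 6371 + 795.4 = 7166.4 km = 7.1664×10⁶ m.
r_a = 6371 + 15990 = 22361 km = 2.2361×10⁷ m.
Semi-major axis a = (r_p + r_a)/2 = (7166.4 + 22361)/2 = 14764 km = 1.476×10⁷ m.
By Kepler's third law T = 2π√(a³/μ) = 2π × 2.841×10³ = 1.785×10⁴ s.
= 4.959 h.

T ≈ 4.96 h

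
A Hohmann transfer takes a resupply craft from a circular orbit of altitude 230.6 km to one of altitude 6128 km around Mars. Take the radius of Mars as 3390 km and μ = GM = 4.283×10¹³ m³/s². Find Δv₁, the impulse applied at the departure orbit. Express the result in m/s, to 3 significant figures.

Δv ≈ 701 m/s

r₁ = 3390 + 230.6 = 3620.6 km = 3.6206×10⁶ m.
r₂ = 3390 + 6128 = 9518.0 km = 9.5180×10⁶ m.
Transfer ellipse a_t = (r₁ + r₂)/2 = 6.569×10⁶ m.
At r₁: circular v_c1 = √(μ/r₁) = 3439 m/s; transfer-periapsis v_p = √[μ(2/r₁ − 1/a_t)] = 4140 m/s.
Δv₁ = v_p − v_c1 = 700.6 m/s.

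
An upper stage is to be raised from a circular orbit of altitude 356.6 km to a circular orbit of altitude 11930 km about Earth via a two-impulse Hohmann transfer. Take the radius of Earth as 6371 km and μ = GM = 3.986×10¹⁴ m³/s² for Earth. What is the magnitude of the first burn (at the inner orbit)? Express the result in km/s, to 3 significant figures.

r₁ = 6371 + 356.6 = 6727.6 km = 6.7276×10⁶ m.
r₂ = 6371 + 11930 = 18301 km = 1.8301×10⁷ m.
Transfer ellipse a_t = (r₁ + r₂)/2 = 1.251×10⁷ m.
At r₁: circular v_c1 = √(μ/r₁) = 7697 m/s; transfer-perigee v_p = √[μ(2/r₁ − 1/a_t)] = 9308 m/s.
Δv₁ = v_p − v_c1 = 1611 m/s.
= 1.611 km/s.

Δv ≈ 1.61 km/s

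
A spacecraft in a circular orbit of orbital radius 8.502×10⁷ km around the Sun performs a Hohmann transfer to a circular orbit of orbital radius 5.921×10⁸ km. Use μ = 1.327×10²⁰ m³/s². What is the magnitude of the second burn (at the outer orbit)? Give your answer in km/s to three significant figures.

Δv ≈ 7.47 km/s

r₁ = 8.502×10⁷ km = 8.502×10¹⁰ m.
r₂ = 5.921×10⁸ km = 5.921×10¹¹ m.
Transfer ellipse a_t = (r₁ + r₂)/2 = 3.386×10¹¹ m.
At r₁: circular v_c1 = √(μ/r₁) = 39510 m/s; transfer-perihelion v_p = √[μ(2/r₁ − 1/a_t)] = 52250 m/s.
At r₂: circular v_c2 = √(μ/r₂) = 14970 m/s; transfer-aphelion v_a = √[μ(2/r₂ − 1/a_t)] = 7502 m/s.
Δv₂ = v_c2 − v_a = 7468 m/s.
= 7.468 km/s.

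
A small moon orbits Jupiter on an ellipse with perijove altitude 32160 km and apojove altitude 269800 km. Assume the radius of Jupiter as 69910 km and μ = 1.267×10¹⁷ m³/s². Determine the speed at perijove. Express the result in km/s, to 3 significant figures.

v ≈ 43.7 km/s

r_p = 69910 + 32160 = 102070 km = 1.0207×10⁸ m.
r_a = 69910 + 269800 = 339710 km = 3.3971×10⁸ m.
Semi-major axis a = (r_p + r_a)/2 = 2.2089×10⁵ km = 2.209×10⁸ m.
Vis-viva: v² = μ(2/r − 1/a) = 1.267×10¹⁷ × (1.959×10⁻⁸ − 4.527×10⁻⁹) = 1.909×10⁹ m²/s².
v = 43690 m/s = 43.69 km/s.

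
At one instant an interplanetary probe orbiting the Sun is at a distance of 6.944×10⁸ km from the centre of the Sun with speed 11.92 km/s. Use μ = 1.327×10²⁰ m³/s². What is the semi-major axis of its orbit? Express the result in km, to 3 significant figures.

a ≈ 5.53×10⁸ km

r = 6.944×10¹¹ m.
Specific orbital energy ε = v²/2 − μ/r = (11920)²/2 − 1.327×10²⁰/6.944×10¹¹ = -1.201×10⁸ J/kg.
Since ε = −μ/(2a), a = −μ/(2ε) = 5.527×10¹¹ m = 5.5265×10⁸ km.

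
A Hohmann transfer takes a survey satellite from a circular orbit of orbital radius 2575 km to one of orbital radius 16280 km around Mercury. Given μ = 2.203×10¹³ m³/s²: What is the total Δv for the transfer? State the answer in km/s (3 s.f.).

r₁ = 2575 km = 2.575×10⁶ m.
r₂ = 16280 km = 1.628×10⁷ m.
Transfer ellipse a_t = (r₁ + r₂)/2 = 9.428×10⁶ m.
At r₁: circular v_c1 = √(μ/r₁) = 2925 m/s; transfer-periherm v_p = √[μ(2/r₁ − 1/a_t)] = 3844 m/s.
Δv₁ = v_p − v_c1 = 918.7 m/s.
At r₂: circular v_c2 = √(μ/r₂) = 1163 m/s; transfer-apoherm v_a = √[μ(2/r₂ − 1/a_t)] = 608.0 m/s.
Δv₂ = v_c2 − v_a = 555.3 m/s.
Total Δv = Δv₁ + Δv₂ = 1474 m/s = 1.474 km/s.

Δv_total ≈ 1.47 km/s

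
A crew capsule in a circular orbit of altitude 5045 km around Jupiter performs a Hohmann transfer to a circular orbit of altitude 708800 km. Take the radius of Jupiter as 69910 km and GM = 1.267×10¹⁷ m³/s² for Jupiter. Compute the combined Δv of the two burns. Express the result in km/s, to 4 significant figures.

Δv_total ≈ 21.83 km/s

r₁ = 69910 + 5045 = 74955 km = 7.4955×10⁷ m.
r₂ = 69910 + 708800 = 778710 km = 7.7871×10⁸ m.
Transfer ellipse a_t = (r₁ + r₂)/2 = 4.268×10⁸ m.
At r₁: circular v_c1 = √(μ/r₁) = 41110 m/s; transfer-perijove v_p = √[μ(2/r₁ − 1/a_t)] = 55530 m/s.
Δv₁ = v_p − v_c1 = 14420 m/s.
At r₂: circular v_c2 = √(μ/r₂) = 12760 m/s; transfer-apojove v_a = √[μ(2/r₂ − 1/a_t)] = 5345 m/s.
Δv₂ = v_c2 − v_a = 7410 m/s.
Total Δv = Δv₁ + Δv₂ = 21830 m/s = 21.83 km/s.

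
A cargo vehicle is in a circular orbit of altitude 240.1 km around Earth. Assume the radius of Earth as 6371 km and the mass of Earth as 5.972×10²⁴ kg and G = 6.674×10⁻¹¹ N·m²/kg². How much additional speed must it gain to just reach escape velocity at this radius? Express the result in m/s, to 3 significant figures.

μ = GM = 6.674×10⁻¹¹ × 5.972×10²⁴ = 3.986×10¹⁴ m³/s².
r = 6371 + 240.1 = 6611.1 km = 6.6111×10⁶ m.
Circular speed v_c = √(μ/r) = 7765 m/s.
Escape speed v_esc = √(2μ/r) = √2 × v_c = 10980 m/s.
Δv = v_esc − v_c = 3216 m/s.

Δv ≈ 3220 m/s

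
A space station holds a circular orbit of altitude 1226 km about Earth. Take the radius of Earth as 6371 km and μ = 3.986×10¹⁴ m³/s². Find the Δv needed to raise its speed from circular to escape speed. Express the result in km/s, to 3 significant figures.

r = 6371 + 1226 = 7597.0 km = 7.5970×10⁶ m.
Circular speed v_c = √(μ/r) = 7243 m/s.
Escape speed v_esc = √(2μ/r) = √2 × v_c = 10240 m/s.
Δv = v_esc − v_c = 3000 m/s = 3.000 km/s.

Δv ≈ 3.00 km/s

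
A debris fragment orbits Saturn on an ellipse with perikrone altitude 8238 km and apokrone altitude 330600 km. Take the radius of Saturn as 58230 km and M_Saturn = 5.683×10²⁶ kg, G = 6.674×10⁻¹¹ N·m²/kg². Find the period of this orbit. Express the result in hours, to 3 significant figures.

T ≈ 30.8 hours

μ = GM = 6.674×10⁻¹¹ × 5.683×10²⁶ = 3.793×10¹⁶ m³/s².
r_p = 58230 + 8238 = 66468 km = 6.6468×10⁷ m.
r_a = 58230 + 330600 = 388830 km = 3.8883×10⁸ m.
Semi-major axis a = (r_p + r_a)/2 = (66468 + 3.8883×10⁵)/2 = 2.2765×10⁵ km = 2.276×10⁸ m.
By Kepler's third law T = 2π√(a³/μ) = 2π × 1.764×10⁴ = 1.108×10⁵ s.
= 30.78 hours.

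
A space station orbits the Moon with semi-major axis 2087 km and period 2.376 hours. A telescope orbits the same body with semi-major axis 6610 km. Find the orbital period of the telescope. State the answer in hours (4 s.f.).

T₂ ≈ 13.39 hours

Kepler's third law: T² ∝ a³, so T₂ = T₁ (a₂/a₁)^(3/2).
a₂/a₁ = 3.167, (a₂/a₁)^(3/2) = 5.637.
T₂ = 2.376 × 5.637 = 13.39 hours.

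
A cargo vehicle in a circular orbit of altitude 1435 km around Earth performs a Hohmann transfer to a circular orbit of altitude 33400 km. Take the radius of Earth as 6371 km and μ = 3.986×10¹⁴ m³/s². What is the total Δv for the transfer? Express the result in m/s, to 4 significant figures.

r₁ = 6371 + 1435 = 7806.0 km = 7.8060×10⁶ m.
r₂ = 6371 + 33400 = 39771 km = 3.9771×10⁷ m.
Transfer ellipse a_t = (r₁ + r₂)/2 = 2.379×10⁷ m.
At r₁: circular v_c1 = √(μ/r₁) = 7146 m/s; transfer-perigee v_p = √[μ(2/r₁ − 1/a_t)] = 9240 m/s.
Δv₁ = v_p − v_c1 = 2094 m/s.
At r₂: circular v_c2 = √(μ/r₂) = 3166 m/s; transfer-apogee v_a = √[μ(2/r₂ − 1/a_t)] = 1813 m/s.
Δv₂ = v_c2 − v_a = 1352 m/s.
Total Δv = Δv₁ + Δv₂ = 3446 m/s.

Δv_total ≈ 3446 m/s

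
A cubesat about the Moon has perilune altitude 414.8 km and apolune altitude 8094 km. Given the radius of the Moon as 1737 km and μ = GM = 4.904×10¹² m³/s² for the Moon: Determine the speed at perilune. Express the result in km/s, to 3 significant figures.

r_p = 1737 + 414.8 = 2151.8 km = 2.1518×10⁶ m.
r_a = 1737 + 8094 = 9831.0 km = 9.8310×10⁶ m.
Semi-major axis a = (r_p + r_a)/2 = 5991.4 km = 5.991×10⁶ m.
Vis-viva: v² = μ(2/r − 1/a) = 4.904×10¹² × (9.295×10⁻⁷ − 1.669×10⁻⁷) = 3.740×10⁶ m²/s².
v = 1934 m/s = 1.934 km/s.

v ≈ 1.93 km/s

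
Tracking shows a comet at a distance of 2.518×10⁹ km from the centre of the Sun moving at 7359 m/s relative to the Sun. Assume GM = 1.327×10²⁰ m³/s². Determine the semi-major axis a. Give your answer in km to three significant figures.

r = 2.518×10¹² m.
Vis-viva rearranged: 1/a = 2/r − v²/μ = 7.943×10⁻¹³ − 4.081×10⁻¹³ = 3.862×10⁻¹³ m⁻¹.
a = 2.589×10¹² m = 2.5895×10⁹ km.

a ≈ 2.59×10⁹ km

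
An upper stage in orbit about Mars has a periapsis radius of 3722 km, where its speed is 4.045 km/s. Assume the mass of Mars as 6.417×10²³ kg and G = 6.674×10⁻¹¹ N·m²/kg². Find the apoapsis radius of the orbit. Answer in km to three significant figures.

apoapsis radius ≈ 9160 km

μ = GM = 6.674×10⁻¹¹ × 6.417×10²³ = 4.283×10¹³ m³/s².
r_p = 3.722×10⁶ m.
Specific energy ε = v²/2 − μ/r = -3.325×10⁶ J/kg, so a = −μ/(2ε) = 6.439×10⁶ m.
The apsides satisfy r_p + r_a = 2a, so the apoapsis radius is 2a − r_p = 9.157×10⁶ m = 9156.6 km.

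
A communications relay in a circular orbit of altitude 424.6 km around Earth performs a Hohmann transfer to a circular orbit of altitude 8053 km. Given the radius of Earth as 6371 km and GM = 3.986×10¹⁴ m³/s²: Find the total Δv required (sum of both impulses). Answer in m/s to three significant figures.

r₁ = 6371 + 424.6 = 6795.6 km = 6.7956×10⁶ m.
r₂ = 6371 + 8053 = 14424 km = 1.4424×10⁷ m.
Transfer ellipse a_t = (r₁ + r₂)/2 = 1.061×10⁷ m.
At r₁: circular v_c1 = √(μ/r₁) = 7659 m/s; transfer-perigee v_p = √[μ(2/r₁ − 1/a_t)] = 8930 m/s.
Δv₁ = v_p − v_c1 = 1271 m/s.
At r₂: circular v_c2 = √(μ/r₂) = 5257 m/s; transfer-apogee v_a = √[μ(2/r₂ − 1/a_t)] = 4207 m/s.
Δv₂ = v_c2 − v_a = 1050 m/s.
Total Δv = Δv₁ + Δv₂ = 2321 m/s.

Δv_total ≈ 2320 m/s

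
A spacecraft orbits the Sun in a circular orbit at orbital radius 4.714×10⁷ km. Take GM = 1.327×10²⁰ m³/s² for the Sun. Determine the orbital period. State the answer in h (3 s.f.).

T ≈ 1550 h

r = 4.714×10⁷ km = 4.714×10¹⁰ m.
Kepler's third law: T = 2π√(r³/μ) = 2π√((4.714×10¹⁰)³ / 1.327×10²⁰).
r³/μ = 7.894×10¹¹ s², so T = 2π × 8.885×10⁵ = 5.583×10⁶ s.
Converting: 5.583×10⁶ s ÷ 3600 = 1551 h.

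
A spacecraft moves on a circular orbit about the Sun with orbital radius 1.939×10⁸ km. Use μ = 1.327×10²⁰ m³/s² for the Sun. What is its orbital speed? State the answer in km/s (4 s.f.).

v ≈ 26.16 km/s

r = 1.939×10⁸ km = 1.939×10¹¹ m.
For a circular orbit v = √(μ/r) = √(1.327×10²⁰ / 1.939×10¹¹) = √(6.844×10⁸) = 26160 m/s.
That is 26.16 km/s.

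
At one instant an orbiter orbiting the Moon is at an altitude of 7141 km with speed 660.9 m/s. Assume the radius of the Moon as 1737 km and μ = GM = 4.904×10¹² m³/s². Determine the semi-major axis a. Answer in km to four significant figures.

a ≈ 7342 km

r = 1737 + 7141 = 8878.0 km = 8.878×10⁶ m.
Vis-viva rearranged: 1/a = 2/r − v²/μ = 2.253×10⁻⁷ − 8.907×10⁻⁸ = 1.362×10⁻⁷ m⁻¹.
a = 7.342×10⁶ m = 7341.7 km.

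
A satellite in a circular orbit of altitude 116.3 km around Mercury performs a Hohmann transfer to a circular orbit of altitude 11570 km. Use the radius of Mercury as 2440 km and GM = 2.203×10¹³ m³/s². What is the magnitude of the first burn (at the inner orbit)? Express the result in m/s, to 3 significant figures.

Δv ≈ 882 m/s

r₁ = 2440 + 116.3 = 2556.3 km = 2.5563×10⁶ m.
r₂ = 2440 + 11570 = 14010 km = 1.4010×10⁷ m.
Transfer ellipse a_t = (r₁ + r₂)/2 = 8.283×10⁶ m.
At r₁: circular v_c1 = √(μ/r₁) = 2936 m/s; transfer-periherm v_p = √[μ(2/r₁ − 1/a_t)] = 3818 m/s.
Δv₁ = v_p − v_c1 = 882.3 m/s.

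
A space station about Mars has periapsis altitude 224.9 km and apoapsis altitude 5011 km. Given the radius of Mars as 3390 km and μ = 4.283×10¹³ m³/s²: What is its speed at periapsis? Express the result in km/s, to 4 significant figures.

r_p = 3390 + 224.9 = 3614.9 km = 3.6149×10⁶ m.
r_a = 3390 + 5011 = 8401.0 km = 8.4010×10⁶ m.
Semi-major axis a = (r_p + r_a)/2 = 6007.9 km = 6.008×10⁶ m.
Vis-viva: v² = μ(2/r − 1/a) = 4.283×10¹³ × (5.533×10⁻⁷ − 1.664×10⁻⁷) = 1.657×10⁷ m²/s².
v = 4070 m/s = 4.070 km/s.

v ≈ 4.070 km/s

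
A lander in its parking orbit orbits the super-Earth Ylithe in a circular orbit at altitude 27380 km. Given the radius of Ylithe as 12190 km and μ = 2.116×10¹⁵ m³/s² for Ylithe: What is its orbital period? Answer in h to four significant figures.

r = 12190 + 27380 = 39570 km = 3.9570×10⁷ m.
Kepler's third law: T = 2π√(r³/μ) = 2π√((3.957×10⁷)³ / 2.116×10¹⁵).
r³/μ = 2.928×10⁷ s², so T = 2π × 5.411×10³ = 3.400×10⁴ s.
Converting: 3.400×10⁴ s ÷ 3600 = 9.444 h.

T ≈ 9.444 h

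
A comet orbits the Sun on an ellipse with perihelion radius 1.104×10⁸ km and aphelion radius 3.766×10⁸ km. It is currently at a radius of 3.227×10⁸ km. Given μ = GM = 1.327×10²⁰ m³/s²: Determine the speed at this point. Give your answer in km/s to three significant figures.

Semi-major axis a = (r_p + r_a)/2 = 2.4350×10⁸ km = 2.435×10¹¹ m.
Vis-viva: v² = μ(2/r − 1/a) = 1.327×10²⁰ × (6.198×10⁻¹² − 4.107×10⁻¹²) = 2.775×10⁸ m²/s².
v = 16660 m/s = 16.66 km/s.

v ≈ 16.7 km/s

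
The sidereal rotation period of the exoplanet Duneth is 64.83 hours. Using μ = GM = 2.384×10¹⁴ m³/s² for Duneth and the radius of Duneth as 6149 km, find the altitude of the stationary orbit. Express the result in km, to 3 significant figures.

h_sync ≈ 62900 km

T = 64.83 hours = 2.334×10⁵ s.
A synchronous orbit has period T, so by Kepler's third law a = (μT²/4π²)^(1/3).
μT²/4π² = 2.384×10¹⁴ × (2.334×10⁵)² / 39.48 = 3.289×10²³ m³.
a = 6.903×10⁷ m = 69029 km.
Altitude h = a − R = 69029 − 6149 = 62880 km.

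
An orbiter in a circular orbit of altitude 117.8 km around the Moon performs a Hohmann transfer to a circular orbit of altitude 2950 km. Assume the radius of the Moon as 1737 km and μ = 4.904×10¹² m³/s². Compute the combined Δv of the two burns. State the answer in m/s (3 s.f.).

r₁ = 1737 + 117.8 = 1854.8 km = 1.8548×10⁶ m.
r₂ = 1737 + 2950 = 4687.0 km = 4.6870×10⁶ m.
Transfer ellipse a_t = (r₁ + r₂)/2 = 3.271×10⁶ m.
At r₁: circular v_c1 = √(μ/r₁) = 1626 m/s; transfer-perilune v_p = √[μ(2/r₁ − 1/a_t)] = 1946 m/s.
Δv₁ = v_p − v_c1 = 320.4 m/s.
At r₂: circular v_c2 = √(μ/r₂) = 1023 m/s; transfer-apolune v_a = √[μ(2/r₂ − 1/a_t)] = 770.3 m/s.
Δv₂ = v_c2 − v_a = 252.6 m/s.
Total Δv = Δv₁ + Δv₂ = 573.0 m/s.

Δv_total ≈ 573 m/s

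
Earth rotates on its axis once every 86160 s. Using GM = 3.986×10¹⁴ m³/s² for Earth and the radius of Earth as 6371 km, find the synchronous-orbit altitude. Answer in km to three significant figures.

A synchronous orbit has period T, so by Kepler's third law a = (μT²/4π²)^(1/3).
μT²/4π² = 3.986×10¹⁴ × (8.616×10⁴)² / 39.48 = 7.495×10²² m³.
a = 4.216×10⁷ m = 42163 km.
Altitude h = a − R = 42163 − 6371 = 35792 km.

h_sync ≈ 35800 km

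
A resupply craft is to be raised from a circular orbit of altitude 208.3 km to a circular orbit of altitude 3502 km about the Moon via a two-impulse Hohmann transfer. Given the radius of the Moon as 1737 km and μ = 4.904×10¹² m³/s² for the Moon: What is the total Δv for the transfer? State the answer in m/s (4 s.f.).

Δv_total ≈ 585.2 m/s

r₁ = 1737 + 208.3 = 1945.3 km = 1.9453×10⁶ m.
r₂ = 1737 + 3502 = 5239.0 km = 5.2390×10⁶ m.
Transfer ellipse a_t = (r₁ + r₂)/2 = 3.592×10⁶ m.
At r₁: circular v_c1 = √(μ/r₁) = 1588 m/s; transfer-perilune v_p = √[μ(2/r₁ − 1/a_t)] = 1917 m/s.
Δv₁ = v_p − v_c1 = 329.7 m/s.
At r₂: circular v_c2 = √(μ/r₂) = 967.5 m/s; transfer-apolune v_a = √[μ(2/r₂ − 1/a_t)] = 712.0 m/s.
Δv₂ = v_c2 − v_a = 255.5 m/s.
Total Δv = Δv₁ + Δv₂ = 585.2 m/s.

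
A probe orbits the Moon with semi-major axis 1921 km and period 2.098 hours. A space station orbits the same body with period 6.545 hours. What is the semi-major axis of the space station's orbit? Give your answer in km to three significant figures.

Kepler's third law: a³ ∝ T², so a₂ = a₁ (T₂/T₁)^(2/3).
T₂/T₁ = 3.120, (T₂/T₁)^(2/3) = 2.135.
a₂ = 1921 × 2.135 = 4101 km.

a₂ ≈ 4100 km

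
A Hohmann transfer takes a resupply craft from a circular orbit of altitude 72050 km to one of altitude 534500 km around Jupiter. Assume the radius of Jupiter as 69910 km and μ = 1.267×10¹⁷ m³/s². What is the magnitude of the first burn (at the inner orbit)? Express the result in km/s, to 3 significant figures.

Δv ≈ 8.14 km/s

r₁ = 69910 + 72050 = 141960 km = 1.4196×10⁸ m.
r₂ = 69910 + 534500 = 604410 km = 6.0441×10⁸ m.
Transfer ellipse a_t = (r₁ + r₂)/2 = 3.732×10⁸ m.
At r₁: circular v_c1 = √(μ/r₁) = 29870 m/s; transfer-perijove v_p = √[μ(2/r₁ − 1/a_t)] = 38020 m/s.
Δv₁ = v_p − v_c1 = 8145 m/s.
= 8.145 km/s.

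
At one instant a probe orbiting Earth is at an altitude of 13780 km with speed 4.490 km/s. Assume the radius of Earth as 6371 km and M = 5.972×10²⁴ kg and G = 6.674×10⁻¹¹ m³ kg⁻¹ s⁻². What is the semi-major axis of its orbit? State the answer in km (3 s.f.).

μ = GM = 6.674×10⁻¹¹ × 5.972×10²⁴ = 3.986×10¹⁴ m³/s².
r = 6371 + 13780 = 20151 km = 2.015×10⁷ m.
Vis-viva rearranged: 1/a = 2/r − v²/μ = 9.925×10⁻⁸ − 5.058×10⁻⁸ = 4.867×10⁻⁸ m⁻¹.
a = 2.055×10⁷ m = 20547 km.

a ≈ 20500 km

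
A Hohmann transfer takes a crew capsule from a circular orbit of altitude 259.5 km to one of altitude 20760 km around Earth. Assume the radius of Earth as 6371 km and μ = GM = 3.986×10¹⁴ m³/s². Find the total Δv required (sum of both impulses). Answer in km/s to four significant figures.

r₁ = 6371 + 259.5 = 6630.5 km = 6.6305×10⁶ m.
r₂ = 6371 + 20760 = 27131 km = 2.7131×10⁷ m.
Transfer ellipse a_t = (r₁ + r₂)/2 = 1.688×10⁷ m.
At r₁: circular v_c1 = √(μ/r₁) = 7753 m/s; transfer-perigee v_p = √[μ(2/r₁ − 1/a_t)] = 9830 m/s.
Δv₁ = v_p − v_c1 = 2076 m/s.
At r₂: circular v_c2 = √(μ/r₂) = 3833 m/s; transfer-apogee v_a = √[μ(2/r₂ − 1/a_t)] = 2402 m/s.
Δv₂ = v_c2 − v_a = 1431 m/s.
Total Δv = Δv₁ + Δv₂ = 3507 m/s = 3.507 km/s.

Δv_total ≈ 3.507 km/s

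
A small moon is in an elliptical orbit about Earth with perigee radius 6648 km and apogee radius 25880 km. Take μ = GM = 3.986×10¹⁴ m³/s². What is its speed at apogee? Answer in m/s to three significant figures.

Semi-major axis a = (r_p + r_a)/2 = 16264 km = 1.626×10⁷ m.
Vis-viva: v² = μ(2/r − 1/a) = 3.986×10¹⁴ × (7.728×10⁻⁸ − 6.149×10⁻⁸) = 6.296×10⁶ m²/s².
v = 2509 m/s.

v ≈ 2510 m/s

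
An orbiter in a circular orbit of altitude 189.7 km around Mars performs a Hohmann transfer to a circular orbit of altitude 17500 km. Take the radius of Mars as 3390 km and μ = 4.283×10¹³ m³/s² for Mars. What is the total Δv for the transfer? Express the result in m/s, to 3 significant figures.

Δv_total ≈ 1720 m/s

r₁ = 3390 + 189.7 = 3579.7 km = 3.5797×10⁶ m.
r₂ = 3390 + 17500 = 20890 km = 2.0890×10⁷ m.
Transfer ellipse a_t = (r₁ + r₂)/2 = 1.223×10⁷ m.
At r₁: circular v_c1 = √(μ/r₁) = 3459 m/s; transfer-periapsis v_p = √[μ(2/r₁ − 1/a_t)] = 4520 m/s.
Δv₁ = v_p − v_c1 = 1061 m/s.
At r₂: circular v_c2 = √(μ/r₂) = 1432 m/s; transfer-apoapsis v_a = √[μ(2/r₂ − 1/a_t)] = 774.5 m/s.
Δv₂ = v_c2 − v_a = 657.4 m/s.
Total Δv = Δv₁ + Δv₂ = 1718 m/s.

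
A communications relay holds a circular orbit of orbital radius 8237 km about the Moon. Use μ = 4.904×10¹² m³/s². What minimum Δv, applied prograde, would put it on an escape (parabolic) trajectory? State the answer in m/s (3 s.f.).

r = 8237 km = 8.237×10⁶ m.
Circular speed v_c = √(μ/r) = 771.6 m/s.
Escape speed v_esc = √(2μ/r) = √2 × v_c = 1091 m/s.
Δv = v_esc − v_c = 319.6 m/s.

Δv ≈ 320 m/s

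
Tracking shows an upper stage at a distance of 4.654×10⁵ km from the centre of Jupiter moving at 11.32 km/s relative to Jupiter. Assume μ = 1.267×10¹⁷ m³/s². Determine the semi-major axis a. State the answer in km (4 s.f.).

a ≈ 3.043×10⁵ km

r = 4.654×10⁸ m.
Specific orbital energy ε = v²/2 − μ/r = (11320)²/2 − 1.267×10¹⁷/4.654×10⁸ = -2.082×10⁸ J/kg.
Since ε = −μ/(2a), a = −μ/(2ε) = 3.043×10⁸ m = 3.0432×10⁵ km.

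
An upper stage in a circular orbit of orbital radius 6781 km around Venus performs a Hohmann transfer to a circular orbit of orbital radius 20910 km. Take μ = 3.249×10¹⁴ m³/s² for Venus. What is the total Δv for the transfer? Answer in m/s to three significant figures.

r₁ = 6781 km = 6.781×10⁶ m.
r₂ = 20910 km = 2.091×10⁷ m.
Transfer ellipse a_t = (r₁ + r₂)/2 = 1.385×10⁷ m.
At r₁: circular v_c1 = √(μ/r₁) = 6922 m/s; transfer-periapsis v_p = √[μ(2/r₁ − 1/a_t)] = 8506 m/s.
Δv₁ = v_p − v_c1 = 1585 m/s.
At r₂: circular v_c2 = √(μ/r₂) = 3942 m/s; transfer-apoapsis v_a = √[μ(2/r₂ − 1/a_t)] = 2759 m/s.
Δv₂ = v_c2 − v_a = 1183 m/s.
Total Δv = Δv₁ + Δv₂ = 2768 m/s.

Δv_total ≈ 2770 m/s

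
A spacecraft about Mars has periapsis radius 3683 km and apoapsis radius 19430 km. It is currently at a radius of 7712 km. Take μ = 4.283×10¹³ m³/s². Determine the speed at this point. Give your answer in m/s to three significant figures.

v ≈ 2720 m/s

Semi-major axis a = (r_p + r_a)/2 = 11556 km = 1.156×10⁷ m.
Vis-viva: v² = μ(2/r − 1/a) = 4.283×10¹³ × (2.593×10⁻⁷ − 8.653×10⁻⁸) = 7.401×10⁶ m²/s².
v = 2721 m/s.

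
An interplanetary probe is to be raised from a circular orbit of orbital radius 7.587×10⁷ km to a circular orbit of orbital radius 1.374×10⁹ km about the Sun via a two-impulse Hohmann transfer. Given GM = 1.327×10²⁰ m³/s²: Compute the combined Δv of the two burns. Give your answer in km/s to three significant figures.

r₁ = 7.587×10⁷ km = 7.587×10¹⁰ m.
r₂ = 1.374×10⁹ km = 1.374×10¹² m.
Transfer ellipse a_t = (r₁ + r₂)/2 = 7.249×10¹¹ m.
At r₁: circular v_c1 = √(μ/r₁) = 41820 m/s; transfer-perihelion v_p = √[μ(2/r₁ − 1/a_t)] = 57580 m/s.
Δv₁ = v_p − v_c1 = 15750 m/s.
At r₂: circular v_c2 = √(μ/r₂) = 9827 m/s; transfer-aphelion v_a = √[μ(2/r₂ − 1/a_t)] = 3179 m/s.
Δv₂ = v_c2 − v_a = 6648 m/s.
Total Δv = Δv₁ + Δv₂ = 22400 m/s = 22.40 km/s.

Δv_total ≈ 22.4 km/s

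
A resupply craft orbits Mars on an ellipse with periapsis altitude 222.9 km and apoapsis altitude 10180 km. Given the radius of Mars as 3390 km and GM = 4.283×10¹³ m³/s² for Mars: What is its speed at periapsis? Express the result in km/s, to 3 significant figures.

v ≈ 4.33 km/s

r_p = 3390 + 222.9 = 3612.9 km = 3.6129×10⁶ m.
r_a = 3390 + 10180 = 13570 km = 1.3570×10⁷ m.
Semi-major axis a = (r_p + r_a)/2 = 8591.5 km = 8.591×10⁶ m.
Vis-viva: v² = μ(2/r − 1/a) = 4.283×10¹³ × (5.536×10⁻⁷ − 1.164×10⁻⁷) = 1.872×10⁷ m²/s².
v = 4327 m/s = 4.327 km/s.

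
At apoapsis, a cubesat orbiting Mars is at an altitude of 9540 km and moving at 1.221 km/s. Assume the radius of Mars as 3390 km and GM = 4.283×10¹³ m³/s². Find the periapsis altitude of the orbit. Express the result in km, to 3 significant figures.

periapsis altitude ≈ 365 km

r_a = 3390 + 9540 = 12930 km = 1.293×10⁷ m.
Specific energy ε = v²/2 − μ/r = -2.567×10⁶ J/kg, so a = −μ/(2ε) = 8.342×10⁶ m.
The apsides satisfy r_p + r_a = 2a, so the periapsis radius is 2a − r_a = 3.755×10⁶ m = 3754.6 km.
Periapsis altitude = 3754.6 − 3390 = 364.64 km.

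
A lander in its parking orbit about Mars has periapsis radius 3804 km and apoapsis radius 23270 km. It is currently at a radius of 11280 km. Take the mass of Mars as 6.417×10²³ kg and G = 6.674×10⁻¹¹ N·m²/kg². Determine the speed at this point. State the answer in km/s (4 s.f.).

v ≈ 2.105 km/s

μ = GM = 6.674×10⁻¹¹ × 6.417×10²³ = 4.283×10¹³ m³/s².
Semi-major axis a = (r_p + r_a)/2 = 13537 km = 1.354×10⁷ m.
Vis-viva: v² = μ(2/r − 1/a) = 4.283×10¹³ × (1.773×10⁻⁷ − 7.387×10⁻⁸) = 4.430×10⁶ m²/s².
v = 2105 m/s = 2.105 km/s.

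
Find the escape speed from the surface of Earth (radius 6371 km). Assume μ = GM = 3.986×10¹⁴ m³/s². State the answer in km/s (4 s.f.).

r = R = 6.371×10⁶ m.
Escape speed v_esc = √(2μ/r) = √(2 × 3.986×10¹⁴ / 6.371×10⁶) = √(1.251×10⁸) = 11190 m/s.
= 11.19 km/s.

v_esc ≈ 11.19 km/s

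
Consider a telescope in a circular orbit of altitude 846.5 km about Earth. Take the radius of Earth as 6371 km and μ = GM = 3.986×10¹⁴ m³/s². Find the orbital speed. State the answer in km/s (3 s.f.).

r = 6371 + 846.5 = 7217.5 km = 7.2175×10⁶ m.
For a circular orbit v = √(μ/r) = √(3.986×10¹⁴ / 7.218×10⁶) = √(5.523×10⁷) = 7431 m/s.
That is 7.431 km/s.

v ≈ 7.43 km/s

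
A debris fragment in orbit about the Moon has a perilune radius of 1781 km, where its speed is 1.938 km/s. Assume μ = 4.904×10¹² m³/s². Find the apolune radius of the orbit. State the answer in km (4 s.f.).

apolune radius ≈ 3820 km

r_p = 1.781×10⁶ m.
Specific energy ε = v²/2 − μ/r = -8.756×10⁵ J/kg, so a = −μ/(2ε) = 2.800×10⁶ m.
The apsides satisfy r_p + r_a = 2a, so the apolune radius is 2a − r_p = 3.820×10⁶ m = 3819.8 km.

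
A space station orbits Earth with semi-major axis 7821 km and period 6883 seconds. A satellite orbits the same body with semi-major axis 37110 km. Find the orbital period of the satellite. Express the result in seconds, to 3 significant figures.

T₂ ≈ 71100 seconds

Kepler's third law: T² ∝ a³, so T₂ = T₁ (a₂/a₁)^(3/2).
a₂/a₁ = 4.745, (a₂/a₁)^(3/2) = 10.34.
T₂ = 6883 × 10.34 = 71140 seconds.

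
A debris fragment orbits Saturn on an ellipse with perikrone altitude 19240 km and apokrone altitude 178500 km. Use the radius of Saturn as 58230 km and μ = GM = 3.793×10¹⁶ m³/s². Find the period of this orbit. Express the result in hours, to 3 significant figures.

T ≈ 17.6 hours

r_p = 58230 + 19240 = 77470 km = 7.7470×10⁷ m.
r_a = 58230 + 178500 = 236730 km = 2.3673×10⁸ m.
Semi-major axis a = (r_p + r_a)/2 = (77470 + 2.3673×10⁵)/2 = 1.5710×10⁵ km = 1.571×10⁸ m.
By Kepler's third law T = 2π√(a³/μ) = 2π × 1.011×10⁴ = 6.353×10⁴ s.
= 17.65 hours.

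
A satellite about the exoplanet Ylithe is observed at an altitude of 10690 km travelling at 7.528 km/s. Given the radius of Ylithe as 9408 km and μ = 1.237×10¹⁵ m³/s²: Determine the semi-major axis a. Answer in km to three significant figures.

r = 9408 + 10690 = 20098 km = 2.010×10⁷ m.
Vis-viva rearranged: 1/a = 2/r − v²/μ = 9.951×10⁻⁸ − 4.581×10⁻⁸ = 5.370×10⁻⁸ m⁻¹.
a = 1.862×10⁷ m = 18622 km.

a ≈ 18600 km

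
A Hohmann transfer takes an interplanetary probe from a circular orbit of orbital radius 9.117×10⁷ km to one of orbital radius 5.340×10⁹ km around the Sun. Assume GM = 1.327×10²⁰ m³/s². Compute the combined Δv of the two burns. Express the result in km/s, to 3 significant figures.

r₁ = 9.117×10⁷ km = 9.117×10¹⁰ m.
r₂ = 5.340×10⁹ km = 5.340×10¹² m.
Transfer ellipse a_t = (r₁ + r₂)/2 = 2.716×10¹² m.
At r₁: circular v_c1 = √(μ/r₁) = 38150 m/s; transfer-perihelion v_p = √[μ(2/r₁ − 1/a_t)] = 53500 m/s.
Δv₁ = v_p − v_c1 = 15350 m/s.
At r₂: circular v_c2 = √(μ/r₂) = 4985 m/s; transfer-aphelion v_a = √[μ(2/r₂ − 1/a_t)] = 913.4 m/s.
Δv₂ = v_c2 − v_a = 4072 m/s.
Total Δv = Δv₁ + Δv₂ = 19420 m/s = 19.42 km/s.

Δv_total ≈ 19.4 km/s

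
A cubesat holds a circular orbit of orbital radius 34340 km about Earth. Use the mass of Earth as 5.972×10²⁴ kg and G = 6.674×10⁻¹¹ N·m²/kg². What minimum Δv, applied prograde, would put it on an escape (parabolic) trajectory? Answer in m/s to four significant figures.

μ = GM = 6.674×10⁻¹¹ × 5.972×10²⁴ = 3.986×10¹⁴ m³/s².
r = 34340 km = 3.434×10⁷ m.
Circular speed v_c = √(μ/r) = 3407 m/s.
Escape speed v_esc = √(2μ/r) = √2 × v_c = 4818 m/s.
Δv = v_esc − v_c = 1411 m/s.

Δv ≈ 1411 m/s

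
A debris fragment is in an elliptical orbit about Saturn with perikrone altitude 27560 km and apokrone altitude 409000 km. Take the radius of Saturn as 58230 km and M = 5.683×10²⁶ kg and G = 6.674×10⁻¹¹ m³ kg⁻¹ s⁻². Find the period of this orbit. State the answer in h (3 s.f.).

μ = GM = 6.674×10⁻¹¹ × 5.683×10²⁶ = 3.793×10¹⁶ m³/s².
r_p = 58230 + 27560 = 85790 km = 8.5790×10⁷ m.
r_a = 58230 + 409000 = 467230 km = 4.6723×10⁸ m.
Semi-major axis a = (r_p + r_a)/2 = (85790 + 4.6723×10⁵)/2 = 2.7651×10⁵ km = 2.765×10⁸ m.
By Kepler's third law T = 2π√(a³/μ) = 2π × 2.361×10⁴ = 1.483×10⁵ s.
= 41.21 h.

T ≈ 41.2 h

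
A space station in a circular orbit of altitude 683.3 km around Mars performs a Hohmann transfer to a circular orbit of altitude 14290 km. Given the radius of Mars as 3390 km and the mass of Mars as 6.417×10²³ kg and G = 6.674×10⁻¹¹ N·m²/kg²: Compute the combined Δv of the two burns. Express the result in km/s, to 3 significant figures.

Δv_total ≈ 1.50 km/s

μ = GM = 6.674×10⁻¹¹ × 6.417×10²³ = 4.283×10¹³ m³/s².
r₁ = 3390 + 683.3 = 4073.3 km = 4.0733×10⁶ m.
r₂ = 3390 + 14290 = 17680 km = 1.7680×10⁷ m.
Transfer ellipse a_t = (r₁ + r₂)/2 = 1.088×10⁷ m.
At r₁: circular v_c1 = √(μ/r₁) = 3243 m/s; transfer-periapsis v_p = √[μ(2/r₁ − 1/a_t)] = 4134 m/s.
Δv₁ = v_p − v_c1 = 891.5 m/s.
At r₂: circular v_c2 = √(μ/r₂) = 1556 m/s; transfer-apoapsis v_a = √[μ(2/r₂ − 1/a_t)] = 952.5 m/s.
Δv₂ = v_c2 − v_a = 603.9 m/s.
Total Δv = Δv₁ + Δv₂ = 1495 m/s = 1.495 km/s.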